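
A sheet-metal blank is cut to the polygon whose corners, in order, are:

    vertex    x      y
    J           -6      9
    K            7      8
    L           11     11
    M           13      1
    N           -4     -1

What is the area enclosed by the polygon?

152.5

Apply the shoelace formula: 2A = Σ (x_i·y_{i+1} − x_{i+1}·y_i), indices taken mod 5.
J→K: (-6)(8) − (7)(9) = -111
K→L: (7)(11) − (11)(8) = -11
L→M: (11)(1) − (13)(11) = -132
M→N: (13)(-1) − (-4)(1) = -9
N→J: (-4)(9) − (-6)(-1) = -42
Σ = -305
Area = |Σ|/2 = 152.5.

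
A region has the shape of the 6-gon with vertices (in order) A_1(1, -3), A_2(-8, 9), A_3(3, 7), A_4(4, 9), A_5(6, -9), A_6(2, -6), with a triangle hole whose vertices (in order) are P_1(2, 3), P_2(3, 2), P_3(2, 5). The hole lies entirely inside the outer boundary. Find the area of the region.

102.5

Outer boundary:
Cross-terms: -15, -83, -1, -90, -18, 0  ⇒  Σ = -207
Area = |Σ|/2 = 103.5.
Hole:
Apply the shoelace (surveyor's) formula: 2A = Σ (x_i·y_{i+1} − x_{i+1}·y_i), indices taken mod 3.
Σ = (-5) + (11) + (-4) = 2
Area = |Σ|/2 = 1.
Net area = 103.5 − 1 = 102.5.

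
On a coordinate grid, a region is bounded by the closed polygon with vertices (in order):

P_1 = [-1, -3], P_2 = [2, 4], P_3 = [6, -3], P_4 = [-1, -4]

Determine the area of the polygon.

Apply the shoelace (surveyor's) formula: 2A = Σ (x_i·y_{i+1} − x_{i+1}·y_i), indices taken mod 4.
P_1→P_2: (-1)(4) − (2)(-3) = 2
P_2→P_3: (2)(-3) − (6)(4) = -30
P_3→P_4: (6)(-4) − (-1)(-3) = -27
P_4→P_1: (-1)(-3) − (-1)(-4) = -1
Σ = -56
Area = |Σ|/2 = 28.

28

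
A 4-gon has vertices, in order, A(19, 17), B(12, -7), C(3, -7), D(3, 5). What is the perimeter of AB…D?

66

|AB| = √((-7)² + (-24)²) = √625 = 25
|BC| = √((-9)² + (0)²) = √81 = 9
|CD| = √((0)² + (12)²) = √144 = 12
|DA| = √((16)² + (12)²) = √400 = 20
Perimeter = 25 + 9 + 12 + 20 = 66.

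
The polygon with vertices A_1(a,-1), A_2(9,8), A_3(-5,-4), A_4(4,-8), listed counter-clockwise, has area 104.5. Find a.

9

The doubled signed area Σ (x_i y_{i+1} − x_{i+1} y_i) is linear in a.
With a=0 it equals 65; the coefficient of a is 16 (from the two edges through A_1).
So 16·a + 65 = 2·104.5 = 209 ⇒ a = 9.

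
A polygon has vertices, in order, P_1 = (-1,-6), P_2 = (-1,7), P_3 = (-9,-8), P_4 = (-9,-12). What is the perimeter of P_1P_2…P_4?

44

|P_1P_2| = √((0)² + (13)²) = √169 = 13
|P_2P_3| = √((-8)² + (-15)²) = √289 = 17
|P_3P_4| = √((0)² + (-4)²) = √16 = 4
|P_4P_1| = √((8)² + (6)²) = √100 = 10
Perimeter = 13 + 17 + 4 + 10 = 44.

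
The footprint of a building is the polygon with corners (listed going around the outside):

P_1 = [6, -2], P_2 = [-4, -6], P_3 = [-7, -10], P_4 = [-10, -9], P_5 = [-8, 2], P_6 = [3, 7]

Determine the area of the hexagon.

Apply the shoelace formula: 2A = Σ (x_i·y_{i+1} − x_{i+1}·y_i), indices taken mod 6.
Σ = (-44) + (-2) + (-37) + (-92) + (-62) + (-48) = -285
Area = |Σ|/2 = 142.5.

142.5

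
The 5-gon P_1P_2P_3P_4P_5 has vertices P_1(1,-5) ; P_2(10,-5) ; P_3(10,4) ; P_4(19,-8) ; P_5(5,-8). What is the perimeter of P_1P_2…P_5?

|P_1P_2| = √((9)² + (0)²) = √81 = 9
|P_2P_3| = √((0)² + (9)²) = √81 = 9
|P_3P_4| = √((9)² + (-12)²) = √225 = 15
|P_4P_5| = √((-14)² + (0)²) = √196 = 14
|P_5P_1| = √((-4)² + (3)²) = √25 = 5
Perimeter = 9 + 9 + 15 + 14 + 5 = 52.

52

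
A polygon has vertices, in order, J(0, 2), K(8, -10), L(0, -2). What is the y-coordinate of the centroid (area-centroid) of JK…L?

Apply Gauss's area formula. First the cross-terms c_i = x_i·y_{i+1} − x_{i+1}·y_i:
  -16, -16, 0  ⇒  2A = -32, A = -16.
Then Σ (y_i + y_{i+1})·c_i = 320, so ȳ = 320 / (6·(-16)) = -10/3.

-10/3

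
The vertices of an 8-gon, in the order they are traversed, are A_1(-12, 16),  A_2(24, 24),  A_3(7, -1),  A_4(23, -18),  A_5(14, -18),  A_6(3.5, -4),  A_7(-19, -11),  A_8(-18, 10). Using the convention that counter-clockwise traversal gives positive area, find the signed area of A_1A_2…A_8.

-896.25

Apply the surveyor's formula: 2A = Σ (x_i·y_{i+1} − x_{i+1}·y_i), indices taken mod 8.
Cross-terms: -672, -192, -103, -162, 7, -114.5, -388, -168  ⇒  Σ = -1792.5
Signed area = Σ/2 = -896.25 (negative ⇒ clockwise traversal).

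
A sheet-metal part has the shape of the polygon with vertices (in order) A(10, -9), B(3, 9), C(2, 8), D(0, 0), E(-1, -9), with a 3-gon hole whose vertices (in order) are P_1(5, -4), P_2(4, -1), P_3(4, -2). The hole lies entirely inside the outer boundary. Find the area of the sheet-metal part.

110.5

Outer boundary:
Σ = (117) + (6) + (0) + (0) + (99) = 222
Area = |Σ|/2 = 111.
Hole:
Apply the shoelace formula: 2A = Σ (x_i·y_{i+1} − x_{i+1}·y_i), indices taken mod 3.
P_1→P_2: (5)(-1) − (4)(-4) = 11
P_2→P_3: (4)(-2) − (4)(-1) = -4
P_3→P_1: (4)(-4) − (5)(-2) = -6
Σ = 1
Area = |Σ|/2 = 0.5.
Net area = 111 − 0.5 = 110.5.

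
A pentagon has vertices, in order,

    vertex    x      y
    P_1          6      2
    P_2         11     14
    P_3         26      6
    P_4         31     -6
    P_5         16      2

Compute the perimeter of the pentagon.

|P_1P_2| = √((5)² + (12)²) = √169 = 13
|P_2P_3| = √((15)² + (-8)²) = √289 = 17
|P_3P_4| = √((5)² + (-12)²) = √169 = 13
|P_4P_5| = √((-15)² + (8)²) = √289 = 17
|P_5P_1| = √((-10)² + (0)²) = √100 = 10
Perimeter = 13 + 17 + 13 + 17 + 10 = 70.

70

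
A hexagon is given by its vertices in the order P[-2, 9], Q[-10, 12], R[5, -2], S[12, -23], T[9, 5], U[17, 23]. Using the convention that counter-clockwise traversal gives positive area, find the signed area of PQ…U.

Apply the surveyor's formula: 2A = Σ (x_i·y_{i+1} − x_{i+1}·y_i), indices taken mod 6.
P→Q: (-2)(12) − (-10)(9) = 66
Q→R: (-10)(-2) − (5)(12) = -40
R→S: (5)(-23) − (12)(-2) = -91
S→T: (12)(5) − (9)(-23) = 267
T→U: (9)(23) − (17)(5) = 122
U→P: (17)(9) − (-2)(23) = 199
Σ = 523
Signed area = Σ/2 = 261.5 (positive ⇒ counter-clockwise traversal).

261.5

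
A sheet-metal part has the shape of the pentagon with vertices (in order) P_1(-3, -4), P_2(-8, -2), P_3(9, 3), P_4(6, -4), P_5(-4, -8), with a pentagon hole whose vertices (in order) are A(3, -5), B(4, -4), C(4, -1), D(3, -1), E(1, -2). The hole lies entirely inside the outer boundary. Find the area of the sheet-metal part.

71.5

Outer boundary:
Σ = (-26) + (-6) + (-54) + (-64) + (-8) = -158
Area = |Σ|/2 = 79.
Hole:
Apply the shoelace formula: 2A = Σ (x_i·y_{i+1} − x_{i+1}·y_i), indices taken mod 5.
A→B: (3)(-4) − (4)(-5) = 8
B→C: (4)(-1) − (4)(-4) = 12
C→D: (4)(-1) − (3)(-1) = -1
D→E: (3)(-2) − (1)(-1) = -5
E→A: (1)(-5) − (3)(-2) = 1
Σ = 15
Area = |Σ|/2 = 7.5.
Net area = 79 − 7.5 = 71.5.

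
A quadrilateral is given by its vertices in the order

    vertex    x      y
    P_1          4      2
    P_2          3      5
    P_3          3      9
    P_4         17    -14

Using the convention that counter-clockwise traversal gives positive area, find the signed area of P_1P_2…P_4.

-39.5

Apply the surveyor's formula: 2A = Σ (x_i·y_{i+1} − x_{i+1}·y_i), indices taken mod 4.
Σ = (14) + (12) + (-195) + (90) = -79
Signed area = Σ/2 = -39.5 (negative ⇒ clockwise traversal).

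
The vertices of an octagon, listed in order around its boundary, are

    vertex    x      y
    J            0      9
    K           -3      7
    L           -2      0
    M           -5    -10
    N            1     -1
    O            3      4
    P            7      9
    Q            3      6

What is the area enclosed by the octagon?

62

Cross-terms: 27, 14, 20, 15, 7, -1, 15, 27  ⇒  Σ = 124
Area = |Σ|/2 = 62.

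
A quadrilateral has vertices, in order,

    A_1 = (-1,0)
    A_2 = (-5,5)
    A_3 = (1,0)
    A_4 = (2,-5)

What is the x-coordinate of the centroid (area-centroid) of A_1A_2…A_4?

Apply the shoelace formula. First the cross-terms c_i = x_i·y_{i+1} − x_{i+1}·y_i:
  -5, -5, -5, -5  ⇒  2A = -20, A = -10.
Then Σ (x_i + x_{i+1})·c_i = 30, so x̄ = 30 / (6·(-10)) = -0.5.

-0.5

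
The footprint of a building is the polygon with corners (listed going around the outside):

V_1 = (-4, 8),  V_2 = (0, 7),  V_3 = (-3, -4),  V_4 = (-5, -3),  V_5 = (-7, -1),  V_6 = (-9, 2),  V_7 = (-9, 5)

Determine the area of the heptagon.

68

V_1→V_2: (-4)(7) − (0)(8) = -28
V_2→V_3: (0)(-4) − (-3)(7) = 21
V_3→V_4: (-3)(-3) − (-5)(-4) = -11
V_4→V_5: (-5)(-1) − (-7)(-3) = -16
V_5→V_6: (-7)(2) − (-9)(-1) = -23
V_6→V_7: (-9)(5) − (-9)(2) = -27
V_7→V_1: (-9)(8) − (-4)(5) = -52
Σ = -136
Area = |Σ|/2 = 68.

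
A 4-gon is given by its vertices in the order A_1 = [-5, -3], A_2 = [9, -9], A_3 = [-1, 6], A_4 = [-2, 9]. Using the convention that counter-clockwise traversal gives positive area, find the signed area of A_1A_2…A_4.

Apply the surveyor's formula: 2A = Σ (x_i·y_{i+1} − x_{i+1}·y_i), indices taken mod 4.
Σ = (72) + (45) + (3) + (51) = 171
Signed area = Σ/2 = 85.5 (positive ⇒ counter-clockwise traversal).

85.5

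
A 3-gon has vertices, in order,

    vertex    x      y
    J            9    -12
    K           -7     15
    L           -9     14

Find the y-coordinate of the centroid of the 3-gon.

17/3

Apply the surveyor's formula. First the cross-terms c_i = x_i·y_{i+1} − x_{i+1}·y_i:
  51, 37, -18  ⇒  2A = 70, A = 35.
Then Σ (y_i + y_{i+1})·c_i = 1190, so ȳ = 1190 / (6·35) = 17/3.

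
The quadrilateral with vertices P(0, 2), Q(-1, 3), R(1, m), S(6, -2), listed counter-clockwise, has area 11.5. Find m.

-2

Write out the shoelace sum; only the two edges meeting at R involve m:
2·Area = [((-1)·m − 1·3) + (1·(-2) − 6·m)] + 14
       = -7·m + 9 = 23
⇒ m = -2.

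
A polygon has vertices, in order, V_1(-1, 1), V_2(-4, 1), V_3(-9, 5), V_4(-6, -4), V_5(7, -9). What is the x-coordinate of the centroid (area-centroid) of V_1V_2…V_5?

Apply the shoelace (surveyor's) formula. First the cross-terms c_i = x_i·y_{i+1} − x_{i+1}·y_i:
  3, -11, 66, 82, -2  ⇒  2A = 138, A = 69.
Then Σ (x_i + x_{i+1})·c_i = -792, so x̄ = -792 / (6·69) = -44/23.

-44/23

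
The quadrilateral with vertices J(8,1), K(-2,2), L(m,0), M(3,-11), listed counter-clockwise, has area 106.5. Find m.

-8

Write out the shoelace sum; only the two edges meeting at L involve m:
2·Area = [((-2)·0 − m·2) + (m·(-11) − 3·0)] + 109
       = -13·m + 109 = 213
⇒ m = -8.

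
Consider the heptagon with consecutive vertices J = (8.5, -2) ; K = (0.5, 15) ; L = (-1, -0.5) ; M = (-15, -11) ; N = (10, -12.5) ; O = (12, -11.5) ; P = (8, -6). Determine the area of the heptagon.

267.125

Cross-terms: 128.5, 14.75, 3.5, 297.5, 35, 20, 35  ⇒  Σ = 534.25
Area = |Σ|/2 = 267.125.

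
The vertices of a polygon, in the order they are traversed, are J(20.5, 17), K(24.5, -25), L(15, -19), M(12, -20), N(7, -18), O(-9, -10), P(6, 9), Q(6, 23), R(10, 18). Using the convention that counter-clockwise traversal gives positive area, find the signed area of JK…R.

Apply the surveyor's formula: 2A = Σ (x_i·y_{i+1} − x_{i+1}·y_i), indices taken mod 9.
Cross-terms: -929, -90.5, -72, -76, -232, -21, 84, -122, -199  ⇒  Σ = -1657.5
Signed area = Σ/2 = -828.75 (negative ⇒ clockwise traversal).

-828.75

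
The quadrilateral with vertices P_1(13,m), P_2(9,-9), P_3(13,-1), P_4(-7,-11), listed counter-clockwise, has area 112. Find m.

-15

The doubled signed area Σ (x_i y_{i+1} − x_{i+1} y_i) is linear in m.
With m=0 it equals -16; the coefficient of m is -16 (from the two edges through P_1).
So -16·m + -16 = 2·112 = 224 ⇒ m = -15.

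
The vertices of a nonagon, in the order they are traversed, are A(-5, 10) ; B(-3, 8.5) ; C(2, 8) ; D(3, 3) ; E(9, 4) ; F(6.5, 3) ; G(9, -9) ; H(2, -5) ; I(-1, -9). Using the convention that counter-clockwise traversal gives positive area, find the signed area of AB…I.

-138

Σ = (-12.5) + (-41) + (-18) + (-15) + (1) + (-85.5) + (-27) + (-23) + (-55) = -276
Signed area = Σ/2 = -138 (negative ⇒ clockwise traversal).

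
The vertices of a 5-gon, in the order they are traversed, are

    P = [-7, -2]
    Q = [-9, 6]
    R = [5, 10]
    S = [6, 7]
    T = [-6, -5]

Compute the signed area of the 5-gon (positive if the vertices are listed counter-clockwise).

-108

Σ = (-60) + (-120) + (-25) + (12) + (-23) = -216
Signed area = Σ/2 = -108 (negative ⇒ clockwise traversal).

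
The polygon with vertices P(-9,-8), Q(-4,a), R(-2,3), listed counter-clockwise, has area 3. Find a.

-1

Write out the shoelace sum; only the two edges meeting at Q involve a:
2·Area = [((-9)·a − (-4)·(-8)) + ((-4)·3 − (-2)·a)] + 43
       = -7·a + -1 = 6
⇒ a = -1.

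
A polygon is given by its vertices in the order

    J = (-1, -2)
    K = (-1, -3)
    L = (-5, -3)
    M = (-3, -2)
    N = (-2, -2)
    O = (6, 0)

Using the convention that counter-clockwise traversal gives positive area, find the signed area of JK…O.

Apply Gauss's area formula: 2A = Σ (x_i·y_{i+1} − x_{i+1}·y_i), indices taken mod 6.
Cross-terms: 1, -12, 1, 2, 12, -12  ⇒  Σ = -8
Signed area = Σ/2 = -4 (negative ⇒ clockwise traversal).

-4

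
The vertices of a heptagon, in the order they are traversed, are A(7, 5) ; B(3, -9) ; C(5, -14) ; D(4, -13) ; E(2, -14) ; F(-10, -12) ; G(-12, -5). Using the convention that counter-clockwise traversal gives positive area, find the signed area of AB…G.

-198.5

Apply the surveyor's formula: 2A = Σ (x_i·y_{i+1} − x_{i+1}·y_i), indices taken mod 7.
Σ = (-78) + (3) + (-9) + (-30) + (-164) + (-94) + (-25) = -397
Signed area = Σ/2 = -198.5 (negative ⇒ clockwise traversal).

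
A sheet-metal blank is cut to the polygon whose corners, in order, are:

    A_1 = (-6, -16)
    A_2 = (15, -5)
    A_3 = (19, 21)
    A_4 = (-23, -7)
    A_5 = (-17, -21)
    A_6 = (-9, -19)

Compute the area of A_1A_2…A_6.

779

Apply the surveyor's formula: 2A = Σ (x_i·y_{i+1} − x_{i+1}·y_i), indices taken mod 6.
Σ = (270) + (410) + (350) + (364) + (134) + (30) = 1558
Area = |Σ|/2 = 779.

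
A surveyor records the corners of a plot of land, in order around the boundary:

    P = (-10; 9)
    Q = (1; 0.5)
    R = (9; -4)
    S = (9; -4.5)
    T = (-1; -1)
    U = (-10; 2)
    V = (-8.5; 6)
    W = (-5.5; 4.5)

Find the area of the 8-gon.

52.625

Σ = (-14) + (-8.5) + (-4.5) + (-13.5) + (-12) + (-43) + (-5.25) + (-4.5) = -105.25
Area = |Σ|/2 = 52.625.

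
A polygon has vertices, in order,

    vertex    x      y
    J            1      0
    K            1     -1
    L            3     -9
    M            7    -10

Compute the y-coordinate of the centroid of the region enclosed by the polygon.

Apply the shoelace formula. First the cross-terms c_i = x_i·y_{i+1} − x_{i+1}·y_i:
  -1, -6, 33, 10  ⇒  2A = 36, A = 18.
Then Σ (y_i + y_{i+1})·c_i = -666, so ȳ = -666 / (6·18) = -37/6.

-37/6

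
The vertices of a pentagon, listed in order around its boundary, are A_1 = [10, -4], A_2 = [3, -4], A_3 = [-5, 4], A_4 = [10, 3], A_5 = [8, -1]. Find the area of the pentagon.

73.5

Apply the shoelace formula: 2A = Σ (x_i·y_{i+1} − x_{i+1}·y_i), indices taken mod 5.
Σ = (-28) + (-8) + (-55) + (-34) + (-22) = -147
Area = |Σ|/2 = 73.5.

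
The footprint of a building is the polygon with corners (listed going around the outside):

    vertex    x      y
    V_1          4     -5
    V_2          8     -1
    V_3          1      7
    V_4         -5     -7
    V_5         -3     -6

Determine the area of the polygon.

Apply the surveyor's formula: 2A = Σ (x_i·y_{i+1} − x_{i+1}·y_i), indices taken mod 5.
Σ = (36) + (57) + (28) + (9) + (39) = 169
Area = |Σ|/2 = 84.5.

84.5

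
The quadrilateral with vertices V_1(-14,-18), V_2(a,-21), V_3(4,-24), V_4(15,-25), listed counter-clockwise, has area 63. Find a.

-18

The doubled signed area Σ (x_i y_{i+1} − x_{i+1} y_i) is linear in a.
With a=0 it equals 18; the coefficient of a is -6 (from the two edges through V_2).
So -6·a + 18 = 2·63 = 126 ⇒ a = -18.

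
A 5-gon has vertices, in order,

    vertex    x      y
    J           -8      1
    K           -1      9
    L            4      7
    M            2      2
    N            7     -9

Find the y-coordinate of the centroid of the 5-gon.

Apply the surveyor's formula. First the cross-terms c_i = x_i·y_{i+1} − x_{i+1}·y_i:
  -71, -43, -6, -32, -65  ⇒  2A = -217, A = -108.5.
Then Σ (y_i + y_{i+1})·c_i = -708, so ȳ = -708 / (6·(-108.5)) = 236/217.

236/217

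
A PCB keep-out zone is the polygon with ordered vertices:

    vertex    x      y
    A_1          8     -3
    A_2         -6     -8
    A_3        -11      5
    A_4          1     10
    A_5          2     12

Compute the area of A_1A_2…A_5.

212.5

Apply the shoelace formula: 2A = Σ (x_i·y_{i+1} − x_{i+1}·y_i), indices taken mod 5.
Σ = (-82) + (-118) + (-115) + (-8) + (-102) = -425
Area = |Σ|/2 = 212.5.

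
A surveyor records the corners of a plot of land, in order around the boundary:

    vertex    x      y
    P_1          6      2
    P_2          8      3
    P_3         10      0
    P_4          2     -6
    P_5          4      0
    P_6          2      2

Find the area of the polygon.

Apply the surveyor's formula: 2A = Σ (x_i·y_{i+1} − x_{i+1}·y_i), indices taken mod 6.
P_1→P_2: (6)(3) − (8)(2) = 2
P_2→P_3: (8)(0) − (10)(3) = -30
P_3→P_4: (10)(-6) − (2)(0) = -60
P_4→P_5: (2)(0) − (4)(-6) = 24
P_5→P_6: (4)(2) − (2)(0) = 8
P_6→P_1: (2)(2) − (6)(2) = -8
Σ = -64
Area = |Σ|/2 = 32.

32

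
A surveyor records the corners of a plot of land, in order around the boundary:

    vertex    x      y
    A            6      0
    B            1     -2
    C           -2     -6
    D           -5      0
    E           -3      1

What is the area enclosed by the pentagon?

31.5

Cross-terms: -12, -10, -30, -5, -6  ⇒  Σ = -63
Area = |Σ|/2 = 31.5.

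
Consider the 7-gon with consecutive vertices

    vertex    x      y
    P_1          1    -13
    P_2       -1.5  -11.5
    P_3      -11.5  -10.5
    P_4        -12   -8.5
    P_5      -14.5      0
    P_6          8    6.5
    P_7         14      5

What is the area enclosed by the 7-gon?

Σ = (-31) + (-116.5) + (-28.25) + (-123.25) + (-94.25) + (-51) + (-187) = -631.25
Area = |Σ|/2 = 315.625.

315.625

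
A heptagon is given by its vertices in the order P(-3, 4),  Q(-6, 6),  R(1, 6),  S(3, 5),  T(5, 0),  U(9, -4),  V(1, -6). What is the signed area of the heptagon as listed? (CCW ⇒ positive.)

P→Q: (-3)(6) − (-6)(4) = 6
Q→R: (-6)(6) − (1)(6) = -42
R→S: (1)(5) − (3)(6) = -13
S→T: (3)(0) − (5)(5) = -25
T→U: (5)(-4) − (9)(0) = -20
U→V: (9)(-6) − (1)(-4) = -50
V→P: (1)(4) − (-3)(-6) = -14
Σ = -158
Signed area = Σ/2 = -79 (negative ⇒ clockwise traversal).

-79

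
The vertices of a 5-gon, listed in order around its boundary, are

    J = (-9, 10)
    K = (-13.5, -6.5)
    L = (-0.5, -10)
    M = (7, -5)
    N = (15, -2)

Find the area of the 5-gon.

Apply the shoelace formula: 2A = Σ (x_i·y_{i+1} − x_{i+1}·y_i), indices taken mod 5.
Cross-terms: 193.5, 131.75, 72.5, 61, 132  ⇒  Σ = 590.75
Area = |Σ|/2 = 295.375.

295.375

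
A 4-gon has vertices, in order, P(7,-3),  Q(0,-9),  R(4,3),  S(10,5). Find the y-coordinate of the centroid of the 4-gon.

Apply the surveyor's formula. First the cross-terms c_i = x_i·y_{i+1} − x_{i+1}·y_i:
  -63, 36, -10, -65  ⇒  2A = -102, A = -51.
Then Σ (y_i + y_{i+1})·c_i = 330, so ȳ = 330 / (6·(-51)) = -55/51.

-55/51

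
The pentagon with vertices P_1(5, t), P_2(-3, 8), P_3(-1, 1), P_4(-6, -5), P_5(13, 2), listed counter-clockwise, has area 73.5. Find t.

Write out the shoelace sum; only the two edges meeting at P_1 involve t:
2·Area = [(13·t − 5·2) + (5·8 − (-3)·t)] + 69
       = 16·t + 99 = 147
⇒ t = 3.

3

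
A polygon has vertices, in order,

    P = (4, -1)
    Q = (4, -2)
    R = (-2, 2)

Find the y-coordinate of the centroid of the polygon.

Apply the surveyor's formula. First the cross-terms c_i = x_i·y_{i+1} − x_{i+1}·y_i:
  -4, 4, -6  ⇒  2A = -6, A = -3.
Then Σ (y_i + y_{i+1})·c_i = 6, so ȳ = 6 / (6·(-3)) = -1/3.

-1/3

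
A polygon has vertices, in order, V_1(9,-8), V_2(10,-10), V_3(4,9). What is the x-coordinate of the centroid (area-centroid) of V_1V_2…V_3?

23/3

Apply the shoelace (surveyor's) formula. First the cross-terms c_i = x_i·y_{i+1} − x_{i+1}·y_i:
  -10, 130, -113  ⇒  2A = 7, A = 3.5.
Then Σ (x_i + x_{i+1})·c_i = 161, so x̄ = 161 / (6·3.5) = 23/3.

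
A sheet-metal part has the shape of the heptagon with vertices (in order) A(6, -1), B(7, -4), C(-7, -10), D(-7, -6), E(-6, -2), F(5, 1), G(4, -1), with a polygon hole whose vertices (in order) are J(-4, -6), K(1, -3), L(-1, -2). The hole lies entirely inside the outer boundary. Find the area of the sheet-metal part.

78.5

Outer boundary:
Apply the shoelace (surveyor's) formula: 2A = Σ (x_i·y_{i+1} − x_{i+1}·y_i), indices taken mod 7.
Σ = (-17) + (-98) + (-28) + (-22) + (4) + (-9) + (2) = -168
Area = |Σ|/2 = 84.
Hole:
Apply the shoelace formula: 2A = Σ (x_i·y_{i+1} − x_{i+1}·y_i), indices taken mod 3.
J→K: (-4)(-3) − (1)(-6) = 18
K→L: (1)(-2) − (-1)(-3) = -5
L→J: (-1)(-6) − (-4)(-2) = -2
Σ = 11
Area = |Σ|/2 = 5.5.
Net area = 84 − 5.5 = 78.5.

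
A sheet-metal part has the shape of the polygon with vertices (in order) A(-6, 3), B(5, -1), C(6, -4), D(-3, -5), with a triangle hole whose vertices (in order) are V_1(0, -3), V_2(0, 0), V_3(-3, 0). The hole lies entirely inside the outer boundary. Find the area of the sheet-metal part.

Outer boundary:
Apply Gauss's area formula: 2A = Σ (x_i·y_{i+1} − x_{i+1}·y_i), indices taken mod 4.
Σ = (-9) + (-14) + (-42) + (-39) = -104
Area = |Σ|/2 = 52.
Hole:
Σ = (0) + (0) + (9) = 9
Area = |Σ|/2 = 4.5.
Net area = 52 − 4.5 = 47.5.

47.5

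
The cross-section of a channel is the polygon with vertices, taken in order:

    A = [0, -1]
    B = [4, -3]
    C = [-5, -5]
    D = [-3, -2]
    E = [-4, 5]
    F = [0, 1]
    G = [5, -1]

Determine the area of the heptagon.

Apply the shoelace formula: 2A = Σ (x_i·y_{i+1} − x_{i+1}·y_i), indices taken mod 7.
Cross-terms: 4, -35, -5, -23, -4, -5, -5  ⇒  Σ = -73
Area = |Σ|/2 = 36.5.

36.5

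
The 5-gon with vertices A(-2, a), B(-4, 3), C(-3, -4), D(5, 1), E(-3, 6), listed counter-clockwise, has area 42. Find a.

3

The doubled signed area Σ (x_i y_{i+1} − x_{i+1} y_i) is linear in a.
With a=0 it equals 81; the coefficient of a is 1 (from the two edges through A).
So 1·a + 81 = 2·42 = 84 ⇒ a = 3.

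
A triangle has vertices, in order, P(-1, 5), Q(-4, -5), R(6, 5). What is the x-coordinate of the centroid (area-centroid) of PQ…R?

1/3

Apply the shoelace formula. First the cross-terms c_i = x_i·y_{i+1} − x_{i+1}·y_i:
  25, 10, 35  ⇒  2A = 70, A = 35.
Then Σ (x_i + x_{i+1})·c_i = 70, so x̄ = 70 / (6·35) = 1/3.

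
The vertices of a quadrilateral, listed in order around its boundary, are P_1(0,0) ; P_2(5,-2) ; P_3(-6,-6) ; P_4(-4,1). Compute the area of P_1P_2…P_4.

P_1→P_2: (0)(-2) − (5)(0) = 0
P_2→P_3: (5)(-6) − (-6)(-2) = -42
P_3→P_4: (-6)(1) − (-4)(-6) = -30
P_4→P_1: (-4)(0) − (0)(1) = 0
Σ = -72
Area = |Σ|/2 = 36.

36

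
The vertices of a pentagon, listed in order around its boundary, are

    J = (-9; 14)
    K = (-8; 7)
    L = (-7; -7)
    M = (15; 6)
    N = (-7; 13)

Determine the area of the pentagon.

236.5

Σ = (49) + (105) + (63) + (237) + (19) = 473
Area = |Σ|/2 = 236.5.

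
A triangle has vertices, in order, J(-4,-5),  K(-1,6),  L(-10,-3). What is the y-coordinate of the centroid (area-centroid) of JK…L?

Apply Gauss's area formula. First the cross-terms c_i = x_i·y_{i+1} − x_{i+1}·y_i:
  -29, 63, 38  ⇒  2A = 72, A = 36.
Then Σ (y_i + y_{i+1})·c_i = -144, so ȳ = -144 / (6·36) = -2/3.

-2/3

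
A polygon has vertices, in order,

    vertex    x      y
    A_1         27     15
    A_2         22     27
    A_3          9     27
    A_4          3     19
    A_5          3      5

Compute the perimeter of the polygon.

76

|A_1A_2| = √((-5)² + (12)²) = √169 = 13
|A_2A_3| = √((-13)² + (0)²) = √169 = 13
|A_3A_4| = √((-6)² + (-8)²) = √100 = 10
|A_4A_5| = √((0)² + (-14)²) = √196 = 14
|A_5A_1| = √((24)² + (10)²) = √676 = 26
Perimeter = 13 + 13 + 10 + 14 + 26 = 76.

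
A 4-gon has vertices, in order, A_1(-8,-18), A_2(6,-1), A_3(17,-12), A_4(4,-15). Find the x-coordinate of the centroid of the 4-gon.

846/169

Apply the shoelace (surveyor's) formula. First the cross-terms c_i = x_i·y_{i+1} − x_{i+1}·y_i:
  116, -55, -207, -192  ⇒  2A = -338, A = -169.
Then Σ (x_i + x_{i+1})·c_i = -5076, so x̄ = -5076 / (6·(-169)) = 846/169.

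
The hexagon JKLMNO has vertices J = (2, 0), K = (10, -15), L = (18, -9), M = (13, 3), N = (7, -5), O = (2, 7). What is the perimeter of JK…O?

70

|JK| = √((8)² + (-15)²) = √289 = 17
|KL| = √((8)² + (6)²) = √100 = 10
|LM| = √((-5)² + (12)²) = √169 = 13
|MN| = √((-6)² + (-8)²) = √100 = 10
|NO| = √((-5)² + (12)²) = √169 = 13
|OJ| = √((0)² + (-7)²) = √49 = 7
Perimeter = 17 + 10 + 13 + 10 + 13 + 7 = 70.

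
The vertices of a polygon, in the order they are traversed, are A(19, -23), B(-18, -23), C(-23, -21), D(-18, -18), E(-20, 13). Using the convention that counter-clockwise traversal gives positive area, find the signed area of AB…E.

Apply the shoelace (surveyor's) formula: 2A = Σ (x_i·y_{i+1} − x_{i+1}·y_i), indices taken mod 5.
Cross-terms: -851, -151, 36, -594, 213  ⇒  Σ = -1347
Signed area = Σ/2 = -673.5 (negative ⇒ clockwise traversal).

-673.5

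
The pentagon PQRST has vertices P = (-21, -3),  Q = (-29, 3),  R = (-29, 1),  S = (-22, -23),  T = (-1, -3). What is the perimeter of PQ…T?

|PQ| = √((-8)² + (6)²) = √100 = 10
|QR| = √((0)² + (-2)²) = √4 = 2
|RS| = √((7)² + (-24)²) = √625 = 25
|ST| = √((21)² + (20)²) = √841 = 29
|TP| = √((-20)² + (0)²) = √400 = 20
Perimeter = 10 + 2 + 25 + 29 + 20 = 86.

86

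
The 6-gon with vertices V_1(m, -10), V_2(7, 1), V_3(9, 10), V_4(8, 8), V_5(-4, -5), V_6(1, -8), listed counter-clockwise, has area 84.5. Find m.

The doubled signed area Σ (x_i y_{i+1} − x_{i+1} y_i) is linear in m.
With m=0 it equals 142; the coefficient of m is 9 (from the two edges through V_1).
So 9·m + 142 = 2·84.5 = 169 ⇒ m = 3.

3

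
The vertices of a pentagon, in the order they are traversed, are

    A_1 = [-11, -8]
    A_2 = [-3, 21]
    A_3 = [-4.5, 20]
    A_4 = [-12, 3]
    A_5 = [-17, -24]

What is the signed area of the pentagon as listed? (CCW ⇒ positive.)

Apply Gauss's area formula: 2A = Σ (x_i·y_{i+1} − x_{i+1}·y_i), indices taken mod 5.
A_1→A_2: (-11)(21) − (-3)(-8) = -255
A_2→A_3: (-3)(20) − (-4.5)(21) = 34.5
A_3→A_4: (-4.5)(3) − (-12)(20) = 226.5
A_4→A_5: (-12)(-24) − (-17)(3) = 339
A_5→A_1: (-17)(-8) − (-11)(-24) = -128
Σ = 217
Signed area = Σ/2 = 108.5 (positive ⇒ counter-clockwise traversal).

108.5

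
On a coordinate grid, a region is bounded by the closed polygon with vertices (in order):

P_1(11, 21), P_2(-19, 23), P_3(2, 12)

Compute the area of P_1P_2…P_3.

144

Apply the shoelace formula: 2A = Σ (x_i·y_{i+1} − x_{i+1}·y_i), indices taken mod 3.
Cross-terms: 652, -274, -90  ⇒  Σ = 288
Area = |Σ|/2 = 144.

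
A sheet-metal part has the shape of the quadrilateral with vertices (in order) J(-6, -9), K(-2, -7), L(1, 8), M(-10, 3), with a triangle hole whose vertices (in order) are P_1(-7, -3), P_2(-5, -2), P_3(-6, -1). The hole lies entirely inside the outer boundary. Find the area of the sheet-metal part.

101.5

Outer boundary:
Σ = (24) + (-9) + (83) + (108) = 206
Area = |Σ|/2 = 103.
Hole:
P_1→P_2: (-7)(-2) − (-5)(-3) = -1
P_2→P_3: (-5)(-1) − (-6)(-2) = -7
P_3→P_1: (-6)(-3) − (-7)(-1) = 11
Σ = 3
Area = |Σ|/2 = 1.5.
Net area = 103 − 1.5 = 101.5.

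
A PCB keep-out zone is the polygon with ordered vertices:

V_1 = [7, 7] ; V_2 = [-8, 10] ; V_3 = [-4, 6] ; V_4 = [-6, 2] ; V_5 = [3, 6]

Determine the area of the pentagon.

41.5

Σ = (126) + (-8) + (28) + (-42) + (-21) = 83
Area = |Σ|/2 = 41.5.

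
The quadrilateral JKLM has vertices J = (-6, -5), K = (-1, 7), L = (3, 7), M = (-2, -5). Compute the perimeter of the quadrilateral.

|JK| = √((5)² + (12)²) = √169 = 13
|KL| = √((4)² + (0)²) = √16 = 4
|LM| = √((-5)² + (-12)²) = √169 = 13
|MJ| = √((-4)² + (0)²) = √16 = 4
Perimeter = 13 + 4 + 13 + 4 = 34.

34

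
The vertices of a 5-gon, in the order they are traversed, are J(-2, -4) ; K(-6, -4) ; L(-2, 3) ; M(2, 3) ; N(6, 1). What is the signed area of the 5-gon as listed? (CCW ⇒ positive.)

-46

Σ = (-16) + (-26) + (-12) + (-16) + (-22) = -92
Signed area = Σ/2 = -46 (negative ⇒ clockwise traversal).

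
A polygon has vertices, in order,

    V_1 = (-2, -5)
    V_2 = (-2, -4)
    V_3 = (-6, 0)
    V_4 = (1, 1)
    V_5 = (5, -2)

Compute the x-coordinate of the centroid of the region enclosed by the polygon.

Apply Gauss's area formula. First the cross-terms c_i = x_i·y_{i+1} − x_{i+1}·y_i:
  -2, -24, -6, -7, -29  ⇒  2A = -68, A = -34.
Then Σ (x_i + x_{i+1})·c_i = 101, so x̄ = 101 / (6·(-34)) = -101/204.

-101/204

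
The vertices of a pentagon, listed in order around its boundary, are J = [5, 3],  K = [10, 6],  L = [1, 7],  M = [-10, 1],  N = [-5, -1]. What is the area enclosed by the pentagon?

Apply Gauss's area formula: 2A = Σ (x_i·y_{i+1} − x_{i+1}·y_i), indices taken mod 5.
Σ = (0) + (64) + (71) + (15) + (-10) = 140
Area = |Σ|/2 = 70.

70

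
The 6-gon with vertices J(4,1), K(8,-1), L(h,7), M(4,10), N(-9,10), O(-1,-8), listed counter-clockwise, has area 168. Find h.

7

The doubled signed area Σ (x_i y_{i+1} − x_{i+1} y_i) is linear in h.
With h=0 it equals 259; the coefficient of h is 11 (from the two edges through L).
So 11·h + 259 = 2·168 = 336 ⇒ h = 7.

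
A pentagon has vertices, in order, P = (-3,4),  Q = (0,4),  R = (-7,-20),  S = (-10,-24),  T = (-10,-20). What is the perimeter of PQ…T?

62

|PQ| = √((3)² + (0)²) = √9 = 3
|QR| = √((-7)² + (-24)²) = √625 = 25
|RS| = √((-3)² + (-4)²) = √25 = 5
|ST| = √((0)² + (4)²) = √16 = 4
|TP| = √((7)² + (24)²) = √625 = 25
Perimeter = 3 + 25 + 5 + 4 + 25 = 62.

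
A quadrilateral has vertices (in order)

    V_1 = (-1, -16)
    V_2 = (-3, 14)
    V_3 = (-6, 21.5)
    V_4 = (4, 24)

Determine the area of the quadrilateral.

Σ = (-62) + (19.5) + (-230) + (-40) = -312.5
Area = |Σ|/2 = 156.25.

156.25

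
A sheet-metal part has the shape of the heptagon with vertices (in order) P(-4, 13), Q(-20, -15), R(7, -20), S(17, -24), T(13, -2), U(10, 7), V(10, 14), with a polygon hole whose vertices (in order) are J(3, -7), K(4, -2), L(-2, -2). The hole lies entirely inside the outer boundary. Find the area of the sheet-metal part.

806

Outer boundary:
Apply the shoelace (surveyor's) formula: 2A = Σ (x_i·y_{i+1} − x_{i+1}·y_i), indices taken mod 7.
Σ = (320) + (505) + (172) + (278) + (111) + (70) + (186) = 1642
Area = |Σ|/2 = 821.
Hole:
Apply the shoelace formula: 2A = Σ (x_i·y_{i+1} − x_{i+1}·y_i), indices taken mod 3.
Cross-terms: 22, -12, 20  ⇒  Σ = 30
Area = |Σ|/2 = 15.
Net area = 821 − 15 = 806.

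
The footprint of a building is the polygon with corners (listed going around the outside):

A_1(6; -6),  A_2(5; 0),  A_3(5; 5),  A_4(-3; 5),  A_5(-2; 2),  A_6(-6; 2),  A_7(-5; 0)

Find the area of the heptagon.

73.5

Σ = (30) + (25) + (40) + (4) + (8) + (10) + (30) = 147
Area = |Σ|/2 = 73.5.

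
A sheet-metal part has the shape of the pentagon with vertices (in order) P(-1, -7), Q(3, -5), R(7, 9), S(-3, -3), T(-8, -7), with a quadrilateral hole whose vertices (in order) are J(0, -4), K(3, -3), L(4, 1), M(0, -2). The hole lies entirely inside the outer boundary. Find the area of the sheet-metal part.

60.5

Outer boundary:
Apply Gauss's area formula: 2A = Σ (x_i·y_{i+1} − x_{i+1}·y_i), indices taken mod 5.
P→Q: (-1)(-5) − (3)(-7) = 26
Q→R: (3)(9) − (7)(-5) = 62
R→S: (7)(-3) − (-3)(9) = 6
S→T: (-3)(-7) − (-8)(-3) = -3
T→P: (-8)(-7) − (-1)(-7) = 49
Σ = 140
Area = |Σ|/2 = 70.
Hole:
Apply the surveyor's formula: 2A = Σ (x_i·y_{i+1} − x_{i+1}·y_i), indices taken mod 4.
Σ = (12) + (15) + (-8) + (0) = 19
Area = |Σ|/2 = 9.5.
Net area = 70 − 9.5 = 60.5.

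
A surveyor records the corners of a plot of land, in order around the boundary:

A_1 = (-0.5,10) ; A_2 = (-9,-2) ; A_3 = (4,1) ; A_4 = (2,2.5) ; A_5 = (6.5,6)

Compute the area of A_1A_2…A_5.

Apply the shoelace (surveyor's) formula: 2A = Σ (x_i·y_{i+1} − x_{i+1}·y_i), indices taken mod 5.
Σ = (91) + (-1) + (8) + (-4.25) + (68) = 161.75
Area = |Σ|/2 = 80.875.

80.875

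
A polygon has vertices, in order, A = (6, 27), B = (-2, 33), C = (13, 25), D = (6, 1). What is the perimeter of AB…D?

78

|AB| = √((-8)² + (6)²) = √100 = 10
|BC| = √((15)² + (-8)²) = √289 = 17
|CD| = √((-7)² + (-24)²) = √625 = 25
|DA| = √((0)² + (26)²) = √676 = 26
Perimeter = 10 + 17 + 25 + 26 = 78.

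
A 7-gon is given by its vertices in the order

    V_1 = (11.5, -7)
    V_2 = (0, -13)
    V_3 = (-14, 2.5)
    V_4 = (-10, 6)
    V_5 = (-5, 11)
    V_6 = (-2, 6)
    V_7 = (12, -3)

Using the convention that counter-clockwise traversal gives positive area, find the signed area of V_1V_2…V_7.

-297

Cross-terms: -149.5, -182, -59, -80, -8, -66, -49.5  ⇒  Σ = -594
Signed area = Σ/2 = -297 (negative ⇒ clockwise traversal).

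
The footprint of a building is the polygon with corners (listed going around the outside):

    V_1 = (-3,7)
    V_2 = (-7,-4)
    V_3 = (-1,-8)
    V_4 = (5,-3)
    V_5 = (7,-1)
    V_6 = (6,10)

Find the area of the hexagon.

Σ = (61) + (52) + (43) + (16) + (76) + (72) = 320
Area = |Σ|/2 = 160.

160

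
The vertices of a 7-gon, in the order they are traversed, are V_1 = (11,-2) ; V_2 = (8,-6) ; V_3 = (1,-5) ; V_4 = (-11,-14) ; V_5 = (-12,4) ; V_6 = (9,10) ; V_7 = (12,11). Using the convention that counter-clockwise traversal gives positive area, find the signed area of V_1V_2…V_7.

Apply Gauss's area formula: 2A = Σ (x_i·y_{i+1} − x_{i+1}·y_i), indices taken mod 7.
Σ = (-50) + (-34) + (-69) + (-212) + (-156) + (-21) + (-145) = -687
Signed area = Σ/2 = -343.5 (negative ⇒ clockwise traversal).

-343.5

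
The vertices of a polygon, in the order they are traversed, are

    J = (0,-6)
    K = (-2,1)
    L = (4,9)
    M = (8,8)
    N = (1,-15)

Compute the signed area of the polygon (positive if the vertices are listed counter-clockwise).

-104

Apply the surveyor's formula: 2A = Σ (x_i·y_{i+1} − x_{i+1}·y_i), indices taken mod 5.
Cross-terms: -12, -22, -40, -128, -6  ⇒  Σ = -208
Signed area = Σ/2 = -104 (negative ⇒ clockwise traversal).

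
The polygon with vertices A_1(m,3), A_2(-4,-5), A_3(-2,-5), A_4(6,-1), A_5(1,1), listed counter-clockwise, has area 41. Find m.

-3

The doubled signed area Σ (x_i y_{i+1} − x_{i+1} y_i) is linear in m.
With m=0 it equals 64; the coefficient of m is -6 (from the two edges through A_1).
So -6·m + 64 = 2·41 = 82 ⇒ m = -3.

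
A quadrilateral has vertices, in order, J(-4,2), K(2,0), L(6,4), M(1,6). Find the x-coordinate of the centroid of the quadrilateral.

Apply the shoelace formula. First the cross-terms c_i = x_i·y_{i+1} − x_{i+1}·y_i:
  -4, 8, 32, 26  ⇒  2A = 62, A = 31.
Then Σ (x_i + x_{i+1})·c_i = 218, so x̄ = 218 / (6·31) = 109/93.

109/93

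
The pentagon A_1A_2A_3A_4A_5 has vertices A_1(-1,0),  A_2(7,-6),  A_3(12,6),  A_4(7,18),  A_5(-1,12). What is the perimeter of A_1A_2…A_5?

58

|A_1A_2| = √((8)² + (-6)²) = √100 = 10
|A_2A_3| = √((5)² + (12)²) = √169 = 13
|A_3A_4| = √((-5)² + (12)²) = √169 = 13
|A_4A_5| = √((-8)² + (-6)²) = √100 = 10
|A_5A_1| = √((0)² + (-12)²) = √144 = 12
Perimeter = 10 + 13 + 13 + 10 + 12 = 58.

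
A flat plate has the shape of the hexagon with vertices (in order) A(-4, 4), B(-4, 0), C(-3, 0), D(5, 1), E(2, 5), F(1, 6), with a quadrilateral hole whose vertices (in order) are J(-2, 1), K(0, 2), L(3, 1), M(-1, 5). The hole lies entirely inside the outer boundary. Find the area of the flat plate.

28

Outer boundary:
Apply the shoelace formula: 2A = Σ (x_i·y_{i+1} − x_{i+1}·y_i), indices taken mod 6.
Σ = (16) + (0) + (-3) + (23) + (7) + (28) = 71
Area = |Σ|/2 = 35.5.
Hole:
Cross-terms: -4, -6, 16, 9  ⇒  Σ = 15
Area = |Σ|/2 = 7.5.
Net area = 35.5 − 7.5 = 28.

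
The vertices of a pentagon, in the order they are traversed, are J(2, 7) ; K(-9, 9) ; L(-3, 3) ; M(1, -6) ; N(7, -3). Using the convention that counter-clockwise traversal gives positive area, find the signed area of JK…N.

Apply the shoelace formula: 2A = Σ (x_i·y_{i+1} − x_{i+1}·y_i), indices taken mod 5.
J→K: (2)(9) − (-9)(7) = 81
K→L: (-9)(3) − (-3)(9) = 0
L→M: (-3)(-6) − (1)(3) = 15
M→N: (1)(-3) − (7)(-6) = 39
N→J: (7)(7) − (2)(-3) = 55
Σ = 190
Signed area = Σ/2 = 95 (positive ⇒ counter-clockwise traversal).

95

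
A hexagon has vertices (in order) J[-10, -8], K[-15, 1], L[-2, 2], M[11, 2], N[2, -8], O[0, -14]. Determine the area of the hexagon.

Cross-terms: -130, -28, -26, -92, -28, -140  ⇒  Σ = -444
Area = |Σ|/2 = 222.

222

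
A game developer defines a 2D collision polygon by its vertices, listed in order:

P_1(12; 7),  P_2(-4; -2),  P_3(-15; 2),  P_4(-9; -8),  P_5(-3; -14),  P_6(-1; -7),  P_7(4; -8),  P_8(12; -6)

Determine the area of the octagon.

238.5

Cross-terms: 4, -38, 138, 102, 7, 36, 72, 156  ⇒  Σ = 477
Area = |Σ|/2 = 238.5.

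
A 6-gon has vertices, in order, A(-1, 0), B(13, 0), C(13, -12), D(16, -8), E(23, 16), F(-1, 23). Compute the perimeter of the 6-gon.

104

|AB| = √((14)² + (0)²) = √196 = 14
|BC| = √((0)² + (-12)²) = √144 = 12
|CD| = √((3)² + (4)²) = √25 = 5
|DE| = √((7)² + (24)²) = √625 = 25
|EF| = √((-24)² + (7)²) = √625 = 25
|FA| = √((0)² + (-23)²) = √529 = 23
Perimeter = 14 + 12 + 5 + 25 + 25 + 23 = 104.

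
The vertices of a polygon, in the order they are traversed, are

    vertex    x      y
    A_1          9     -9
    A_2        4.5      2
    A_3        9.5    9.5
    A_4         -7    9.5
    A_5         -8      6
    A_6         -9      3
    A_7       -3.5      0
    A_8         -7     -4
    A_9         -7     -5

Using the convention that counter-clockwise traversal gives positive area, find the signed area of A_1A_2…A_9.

221.25

Cross-terms: 58.5, 23.75, 156.75, 34, 30, 10.5, 14, 7, 108  ⇒  Σ = 442.5
Signed area = Σ/2 = 221.25 (positive ⇒ counter-clockwise traversal).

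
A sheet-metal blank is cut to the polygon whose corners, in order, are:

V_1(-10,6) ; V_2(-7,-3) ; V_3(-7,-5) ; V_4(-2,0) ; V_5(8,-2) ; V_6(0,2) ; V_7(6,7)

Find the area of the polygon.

95

Cross-terms: 72, 14, -10, 4, 16, -12, 106  ⇒  Σ = 190
Area = |Σ|/2 = 95.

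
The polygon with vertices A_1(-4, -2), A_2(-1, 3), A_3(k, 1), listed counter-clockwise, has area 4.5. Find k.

-4

The doubled signed area Σ (x_i y_{i+1} − x_{i+1} y_i) is linear in k.
With k=0 it equals -11; the coefficient of k is -5 (from the two edges through A_3).
So -5·k + -11 = 2·4.5 = 9 ⇒ k = -4.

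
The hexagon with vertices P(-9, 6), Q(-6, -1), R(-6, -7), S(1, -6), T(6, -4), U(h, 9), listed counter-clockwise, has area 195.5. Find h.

Write out the shoelace sum; only the two edges meeting at U involve h:
2·Area = [(6·9 − h·(-4)) + (h·6 − (-9)·9)] + 156
       = 10·h + 291 = 391
⇒ h = 10.

10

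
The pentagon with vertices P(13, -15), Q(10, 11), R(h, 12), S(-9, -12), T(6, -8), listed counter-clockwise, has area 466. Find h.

The doubled signed area Σ (x_i y_{i+1} − x_{i+1} y_i) is linear in h.
With h=0 it equals 679; the coefficient of h is -23 (from the two edges through R).
So -23·h + 679 = 2·466 = 932 ⇒ h = -11.

-11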